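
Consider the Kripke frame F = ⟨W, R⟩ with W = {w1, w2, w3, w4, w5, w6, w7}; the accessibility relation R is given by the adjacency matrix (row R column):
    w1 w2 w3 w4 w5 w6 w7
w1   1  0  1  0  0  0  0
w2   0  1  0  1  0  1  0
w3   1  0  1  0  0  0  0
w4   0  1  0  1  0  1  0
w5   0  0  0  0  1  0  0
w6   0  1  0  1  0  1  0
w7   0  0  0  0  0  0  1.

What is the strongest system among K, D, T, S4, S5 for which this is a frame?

Serial (axiom D): yes — every world has a successor (e.g. w1 R w1).
Reflexive (axiom T): yes — every world is R-related to itself.
Transitive (axiom 4): yes — every two-step R-path is closed by a direct edge.
Euclidean (axiom 5): yes — any two successors of a common world are R-related.
So F validates K, D, T, S4, S5. The strongest is S5.

S5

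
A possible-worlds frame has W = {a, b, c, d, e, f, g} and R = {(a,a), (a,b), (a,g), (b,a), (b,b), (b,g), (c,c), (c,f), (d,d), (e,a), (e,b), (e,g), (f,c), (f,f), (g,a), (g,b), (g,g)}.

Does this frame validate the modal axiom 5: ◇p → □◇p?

Yes

Axiom 5 corresponds to the accessibility relation being Euclidean.
Euclidean: yes — any two successors of a common world are R-related.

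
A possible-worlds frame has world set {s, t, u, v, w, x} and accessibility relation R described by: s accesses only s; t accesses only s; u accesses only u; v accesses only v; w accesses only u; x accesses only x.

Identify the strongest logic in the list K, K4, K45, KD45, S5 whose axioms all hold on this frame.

KD45

Transitive (axiom 4): yes — every two-step R-path is closed by a direct edge.
Euclidean (axiom 5): yes — any two successors of a common world are R-related.
Serial (axiom D): yes — every world has a successor (e.g. s R s).
Reflexive (axiom T): no — t is not related to itself.
So F validates K, K4, K45, KD45; S5 would additionally require R to be reflexive. The strongest is KD45.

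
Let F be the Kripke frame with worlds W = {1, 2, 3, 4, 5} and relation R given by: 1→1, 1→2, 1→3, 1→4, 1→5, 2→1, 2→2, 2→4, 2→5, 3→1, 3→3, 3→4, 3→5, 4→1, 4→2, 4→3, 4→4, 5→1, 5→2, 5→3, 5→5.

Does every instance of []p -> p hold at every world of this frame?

By correspondence theory, T is valid on a frame iff R is reflexive.
Reflexive: yes — every world is R-related to itself.

Yes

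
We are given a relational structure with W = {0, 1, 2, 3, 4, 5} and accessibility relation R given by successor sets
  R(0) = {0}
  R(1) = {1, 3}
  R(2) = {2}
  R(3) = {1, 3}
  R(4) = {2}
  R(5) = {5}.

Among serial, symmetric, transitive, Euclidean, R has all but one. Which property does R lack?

Serial: yes — every world has a successor (e.g. 0 R 0).
Symmetric: no — 4 R 2 but not 2 R 4.
Transitive: yes — every two-step R-path is closed by a direct edge.
Euclidean: yes — any two successors of a common world are R-related.
Only symmetric fails.

symmetric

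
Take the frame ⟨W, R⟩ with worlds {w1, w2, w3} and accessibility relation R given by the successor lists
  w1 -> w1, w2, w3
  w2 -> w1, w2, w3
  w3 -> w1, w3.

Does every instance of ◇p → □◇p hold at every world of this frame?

No

The schema 5 characterises exactly the Euclidean frames.
Euclidean: no — w1 R w3 and w1 R w2, but not w3 R w2.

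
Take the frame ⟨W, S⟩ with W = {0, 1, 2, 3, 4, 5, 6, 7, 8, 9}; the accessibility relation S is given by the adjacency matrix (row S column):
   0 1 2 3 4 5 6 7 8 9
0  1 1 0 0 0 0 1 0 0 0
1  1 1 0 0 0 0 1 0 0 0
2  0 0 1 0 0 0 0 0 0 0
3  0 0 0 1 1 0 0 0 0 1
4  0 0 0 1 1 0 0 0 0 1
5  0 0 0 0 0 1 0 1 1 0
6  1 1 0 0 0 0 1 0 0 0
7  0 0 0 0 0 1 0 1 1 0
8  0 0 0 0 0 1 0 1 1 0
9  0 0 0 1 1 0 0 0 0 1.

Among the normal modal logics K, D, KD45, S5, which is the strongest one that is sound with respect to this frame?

Serial (axiom D): yes — every world has a successor (e.g. 0 S 0).
Transitive (axiom 4): yes — every two-step S-path is closed by a direct edge.
Euclidean (axiom 5): yes — any two successors of a common world are S-related.
Reflexive (axiom T): yes — every world is S-related to itself.
So F validates K, D, KD45, S5. The strongest is S5.

S5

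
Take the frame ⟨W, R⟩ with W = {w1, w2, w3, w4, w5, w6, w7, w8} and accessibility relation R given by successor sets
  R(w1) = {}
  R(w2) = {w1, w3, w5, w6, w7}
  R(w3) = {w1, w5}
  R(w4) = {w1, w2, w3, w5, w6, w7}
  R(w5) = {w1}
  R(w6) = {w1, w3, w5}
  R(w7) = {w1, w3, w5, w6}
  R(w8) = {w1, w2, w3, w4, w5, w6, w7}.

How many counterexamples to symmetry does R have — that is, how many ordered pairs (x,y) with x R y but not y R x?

Enumerating: (w2,w1), (w2,w3), (w2,w5), (w2,w6), (w2,w7), (w3,w1), (w3,w5), (w4,w1), (w4,w2), (w4,w3), (w4,w5), (w4,w6), … and 16 more.
Total: 28.

28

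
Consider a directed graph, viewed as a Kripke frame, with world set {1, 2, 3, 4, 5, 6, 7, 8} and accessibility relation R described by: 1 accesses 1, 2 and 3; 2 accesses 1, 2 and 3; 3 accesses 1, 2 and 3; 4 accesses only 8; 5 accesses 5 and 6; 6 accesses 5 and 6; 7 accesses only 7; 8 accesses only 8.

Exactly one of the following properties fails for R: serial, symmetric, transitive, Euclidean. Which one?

Serial: yes — every world has a successor (e.g. 1 R 1).
Symmetric: no — 4 R 8 but not 8 R 4.
Transitive: yes — every two-step R-path is closed by a direct edge.
Euclidean: yes — any two successors of a common world are R-related.
Only symmetric fails.

symmetric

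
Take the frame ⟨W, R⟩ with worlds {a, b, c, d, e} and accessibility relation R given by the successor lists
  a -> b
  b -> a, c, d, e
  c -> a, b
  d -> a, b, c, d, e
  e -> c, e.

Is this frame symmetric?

Symmetric: no — b R e but not e R b.

No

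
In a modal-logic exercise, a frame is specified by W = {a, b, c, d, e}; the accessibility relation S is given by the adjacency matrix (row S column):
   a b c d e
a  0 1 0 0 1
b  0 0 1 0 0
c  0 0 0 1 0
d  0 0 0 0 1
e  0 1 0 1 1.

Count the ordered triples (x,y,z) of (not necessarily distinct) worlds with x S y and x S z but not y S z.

9

Enumerating: (a,b,b), (a,b,e), (b,c,c), (c,d,d), (e,b,b), (e,b,d), (e,b,e), (e,d,b), (e,d,d).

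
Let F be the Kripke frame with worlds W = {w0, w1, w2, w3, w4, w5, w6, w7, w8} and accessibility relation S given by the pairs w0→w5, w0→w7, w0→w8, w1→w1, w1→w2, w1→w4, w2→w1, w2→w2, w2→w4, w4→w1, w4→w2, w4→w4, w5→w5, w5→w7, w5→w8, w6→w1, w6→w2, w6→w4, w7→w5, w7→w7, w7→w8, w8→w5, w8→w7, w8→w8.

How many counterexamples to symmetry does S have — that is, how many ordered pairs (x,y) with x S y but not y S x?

6

Enumerating: (w0,w5), (w0,w7), (w0,w8), (w6,w1), (w6,w2), (w6,w4).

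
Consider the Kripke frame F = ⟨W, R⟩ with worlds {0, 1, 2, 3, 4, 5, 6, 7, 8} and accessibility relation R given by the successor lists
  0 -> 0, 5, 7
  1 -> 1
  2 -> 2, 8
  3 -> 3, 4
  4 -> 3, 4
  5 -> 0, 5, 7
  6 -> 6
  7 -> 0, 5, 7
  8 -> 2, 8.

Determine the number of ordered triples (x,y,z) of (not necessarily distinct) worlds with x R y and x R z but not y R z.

R is Euclidean; there are no such tuples.

0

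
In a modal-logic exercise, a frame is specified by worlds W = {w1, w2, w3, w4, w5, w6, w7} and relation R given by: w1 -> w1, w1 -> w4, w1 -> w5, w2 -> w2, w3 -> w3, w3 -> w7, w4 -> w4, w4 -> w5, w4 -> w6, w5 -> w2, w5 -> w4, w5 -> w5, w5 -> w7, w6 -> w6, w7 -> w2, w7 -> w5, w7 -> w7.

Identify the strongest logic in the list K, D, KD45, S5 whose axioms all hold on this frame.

Serial (axiom D): yes — every world has a successor (e.g. w1 R w1).
Transitive (axiom 4): no — w1 R w4 and w4 R w6, but not w1 R w6.
Euclidean (axiom 5): no — w4 R w5 and w4 R w6, but not w5 R w6.
Reflexive (axiom T): yes — every world is R-related to itself.
So F validates K, D; KD45 would additionally require R to be Euclidean and transitive. The strongest is D.

D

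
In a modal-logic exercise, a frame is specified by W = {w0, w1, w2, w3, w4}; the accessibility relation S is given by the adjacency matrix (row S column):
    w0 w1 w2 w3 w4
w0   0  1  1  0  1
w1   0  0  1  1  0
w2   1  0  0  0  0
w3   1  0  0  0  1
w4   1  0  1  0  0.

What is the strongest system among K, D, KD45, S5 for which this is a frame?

D

Serial (axiom D): yes — every world has a successor (e.g. w0 S w1).
Transitive (axiom 4): no — w0 S w1 and w1 S w3, but not w0 S w3.
Euclidean (axiom 5): no — w0 S w1 and w0 S w4, but not w1 S w4.
Reflexive (axiom T): no — w0 is not related to itself.
So F validates K, D; KD45 would additionally require S to be Euclidean and transitive. The strongest is D.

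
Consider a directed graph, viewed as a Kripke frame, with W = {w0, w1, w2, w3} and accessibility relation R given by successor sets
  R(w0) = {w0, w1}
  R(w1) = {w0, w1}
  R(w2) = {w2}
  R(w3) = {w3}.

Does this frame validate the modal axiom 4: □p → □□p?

Yes

By correspondence theory, 4 is valid on a frame iff R is transitive.
Transitive: yes — every two-step R-path is closed by a direct edge.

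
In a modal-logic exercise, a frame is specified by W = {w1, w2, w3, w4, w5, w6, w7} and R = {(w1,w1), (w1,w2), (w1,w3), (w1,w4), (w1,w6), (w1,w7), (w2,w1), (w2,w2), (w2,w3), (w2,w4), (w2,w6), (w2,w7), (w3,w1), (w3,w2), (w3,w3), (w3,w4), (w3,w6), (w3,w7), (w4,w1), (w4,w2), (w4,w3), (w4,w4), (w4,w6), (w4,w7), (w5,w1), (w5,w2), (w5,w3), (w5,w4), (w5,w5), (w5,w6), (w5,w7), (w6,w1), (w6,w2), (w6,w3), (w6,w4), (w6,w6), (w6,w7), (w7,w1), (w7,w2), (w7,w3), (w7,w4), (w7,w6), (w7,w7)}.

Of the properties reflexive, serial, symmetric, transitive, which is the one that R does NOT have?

symmetric

Reflexive: yes — every world is R-related to itself.
Serial: yes — every world has a successor (e.g. w1 R w1).
Symmetric: no — w5 R w1 but not w1 R w5.
Transitive: yes — every two-step R-path is closed by a direct edge.
Only symmetric fails.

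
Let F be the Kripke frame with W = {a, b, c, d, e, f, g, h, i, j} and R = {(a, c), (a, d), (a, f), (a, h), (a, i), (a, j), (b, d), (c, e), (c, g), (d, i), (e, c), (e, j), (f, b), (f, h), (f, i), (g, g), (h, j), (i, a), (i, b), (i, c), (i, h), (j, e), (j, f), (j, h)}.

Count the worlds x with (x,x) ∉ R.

9

Enumerating: a, b, c, d, e, f, h, i, j.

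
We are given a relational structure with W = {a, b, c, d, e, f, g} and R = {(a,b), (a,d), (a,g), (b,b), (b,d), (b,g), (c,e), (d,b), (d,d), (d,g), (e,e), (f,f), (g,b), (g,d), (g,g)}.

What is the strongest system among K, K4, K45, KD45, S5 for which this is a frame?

KD45

Transitive (axiom 4): yes — every two-step R-path is closed by a direct edge.
Euclidean (axiom 5): yes — any two successors of a common world are R-related.
Serial (axiom D): yes — every world has a successor (e.g. a R b).
Reflexive (axiom T): no — a is not related to itself.
So F validates K, K4, K45, KD45; S5 would additionally require R to be reflexive. The strongest is KD45.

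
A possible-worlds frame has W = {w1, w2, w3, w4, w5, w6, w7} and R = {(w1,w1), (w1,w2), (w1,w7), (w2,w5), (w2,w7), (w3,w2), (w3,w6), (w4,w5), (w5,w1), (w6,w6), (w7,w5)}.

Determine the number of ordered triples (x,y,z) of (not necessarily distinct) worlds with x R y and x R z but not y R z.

Enumerating: (w1,w2,w1), (w1,w2,w2), (w1,w7,w1), (w1,w7,w2), (w1,w7,w7), (w2,w5,w5), (w2,w5,w7), (w2,w7,w7), (w3,w2,w2), (w3,w2,w6), (w3,w6,w2), (w4,w5,w5), (w7,w5,w5).

13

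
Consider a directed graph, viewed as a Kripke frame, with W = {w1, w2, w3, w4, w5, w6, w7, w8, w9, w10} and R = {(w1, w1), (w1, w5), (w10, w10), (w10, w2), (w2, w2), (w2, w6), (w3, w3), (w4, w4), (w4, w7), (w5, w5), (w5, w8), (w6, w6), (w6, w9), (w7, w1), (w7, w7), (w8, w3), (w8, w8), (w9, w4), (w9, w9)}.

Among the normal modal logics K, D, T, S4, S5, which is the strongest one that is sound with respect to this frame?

Serial (axiom D): yes — every world has a successor (e.g. w1 R w1).
Reflexive (axiom T): yes — every world is R-related to itself.
Transitive (axiom 4): no — w1 R w5 and w5 R w8, but not w1 R w8.
Euclidean (axiom 5): no — w1 R w5 and w1 R w1, but not w5 R w1.
So F validates K, D, T; S4 would additionally require R to be transitive. The strongest is T.

T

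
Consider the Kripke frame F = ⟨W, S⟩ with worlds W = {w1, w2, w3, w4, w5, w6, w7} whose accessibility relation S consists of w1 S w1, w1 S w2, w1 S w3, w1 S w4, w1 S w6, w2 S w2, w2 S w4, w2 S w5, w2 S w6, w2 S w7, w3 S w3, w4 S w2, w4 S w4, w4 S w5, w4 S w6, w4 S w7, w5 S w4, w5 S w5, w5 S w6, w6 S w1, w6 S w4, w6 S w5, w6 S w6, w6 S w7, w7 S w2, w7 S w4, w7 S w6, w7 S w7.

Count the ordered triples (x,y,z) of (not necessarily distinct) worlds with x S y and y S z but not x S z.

20

Enumerating: (w1,w2,w5), (w1,w2,w7), (w1,w4,w5), (w1,w4,w7), (w1,w6,w5), (w1,w6,w7), (w2,w6,w1), (w4,w6,w1), (w5,w4,w2), (w5,w4,w7), (w5,w6,w1), (w5,w6,w7), … and 8 more.
Total: 20.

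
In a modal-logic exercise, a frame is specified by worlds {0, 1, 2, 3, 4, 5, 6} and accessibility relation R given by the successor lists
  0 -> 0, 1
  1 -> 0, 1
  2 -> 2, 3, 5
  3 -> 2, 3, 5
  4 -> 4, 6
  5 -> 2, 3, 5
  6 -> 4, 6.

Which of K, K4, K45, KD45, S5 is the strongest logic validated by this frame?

S5

Transitive (axiom 4): yes — every two-step R-path is closed by a direct edge.
Euclidean (axiom 5): yes — any two successors of a common world are R-related.
Serial (axiom D): yes — every world has a successor (e.g. 0 R 0).
Reflexive (axiom T): yes — every world is R-related to itself.
So F validates K, K4, K45, KD45, S5. The strongest is S5.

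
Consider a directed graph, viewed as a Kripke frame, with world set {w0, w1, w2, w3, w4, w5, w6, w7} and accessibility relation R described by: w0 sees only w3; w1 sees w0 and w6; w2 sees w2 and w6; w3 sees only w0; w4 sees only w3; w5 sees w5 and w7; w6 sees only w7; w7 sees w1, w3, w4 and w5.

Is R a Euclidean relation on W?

Euclidean: no — w1 R w0 and w1 R w6, but not w0 R w6.

No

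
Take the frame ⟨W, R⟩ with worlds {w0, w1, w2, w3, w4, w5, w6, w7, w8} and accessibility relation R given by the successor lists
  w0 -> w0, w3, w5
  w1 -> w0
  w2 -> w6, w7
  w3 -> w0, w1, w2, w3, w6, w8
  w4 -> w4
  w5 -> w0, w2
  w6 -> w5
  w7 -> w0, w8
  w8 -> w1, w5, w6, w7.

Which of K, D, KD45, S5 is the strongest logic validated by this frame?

D

Serial (axiom D): yes — every world has a successor (e.g. w0 R w0).
Transitive (axiom 4): no — w0 R w3 and w3 R w1, but not w0 R w1.
Euclidean (axiom 5): no — w0 R w3 and w0 R w5, but not w3 R w5.
Reflexive (axiom T): no — w1 is not related to itself.
So F validates K, D; KD45 would additionally require R to be Euclidean and transitive. The strongest is D.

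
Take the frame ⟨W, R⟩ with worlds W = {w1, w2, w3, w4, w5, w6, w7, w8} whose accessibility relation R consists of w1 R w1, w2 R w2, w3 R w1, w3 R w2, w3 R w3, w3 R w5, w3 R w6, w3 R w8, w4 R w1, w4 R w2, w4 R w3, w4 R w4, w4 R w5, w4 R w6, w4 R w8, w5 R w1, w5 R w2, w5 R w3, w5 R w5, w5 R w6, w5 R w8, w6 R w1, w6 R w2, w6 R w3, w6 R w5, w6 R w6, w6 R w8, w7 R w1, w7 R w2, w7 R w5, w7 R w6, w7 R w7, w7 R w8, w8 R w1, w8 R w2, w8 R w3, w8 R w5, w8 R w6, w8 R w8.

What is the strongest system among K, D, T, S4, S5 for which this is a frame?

T

Serial (axiom D): yes — every world has a successor (e.g. w1 R w1).
Reflexive (axiom T): yes — every world is R-related to itself.
Transitive (axiom 4): no — w7 R w5 and w5 R w3, but not w7 R w3.
Euclidean (axiom 5): no — w3 R w1 and w3 R w2, but not w1 R w2.
So F validates K, D, T; S4 would additionally require R to be transitive. The strongest is T.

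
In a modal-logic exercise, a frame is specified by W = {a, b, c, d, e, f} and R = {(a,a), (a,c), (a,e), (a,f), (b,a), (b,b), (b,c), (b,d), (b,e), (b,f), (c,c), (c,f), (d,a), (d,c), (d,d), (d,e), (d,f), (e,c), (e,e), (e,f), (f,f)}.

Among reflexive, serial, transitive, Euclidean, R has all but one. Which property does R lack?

Reflexive: yes — every world is R-related to itself.
Serial: yes — every world has a successor (e.g. a R a).
Transitive: yes — every two-step R-path is closed by a direct edge.
Euclidean: no — a R c and a R e, but not c R e.
Only Euclidean fails.

Euclidean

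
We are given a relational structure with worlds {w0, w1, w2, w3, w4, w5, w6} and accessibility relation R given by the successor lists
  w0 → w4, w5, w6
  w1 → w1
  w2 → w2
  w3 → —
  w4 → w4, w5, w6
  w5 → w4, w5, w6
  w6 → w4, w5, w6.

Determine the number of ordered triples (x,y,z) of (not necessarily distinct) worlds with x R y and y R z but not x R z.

0

R is transitive; there are no such tuples.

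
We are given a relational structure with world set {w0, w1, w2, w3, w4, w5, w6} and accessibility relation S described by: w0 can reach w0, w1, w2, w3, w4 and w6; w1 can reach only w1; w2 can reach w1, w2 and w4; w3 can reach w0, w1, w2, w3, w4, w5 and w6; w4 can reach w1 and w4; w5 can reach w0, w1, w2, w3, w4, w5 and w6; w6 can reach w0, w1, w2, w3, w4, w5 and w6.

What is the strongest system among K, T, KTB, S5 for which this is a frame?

T

Reflexive (axiom T): yes — every world is S-related to itself.
Symmetric (axiom B): no — w0 S w1 but not w1 S w0.
Euclidean (axiom 5): no — w0 S w1 and w0 S w2, but not w1 S w2.
So F validates K, T; KTB would additionally require S to be symmetric. The strongest is T.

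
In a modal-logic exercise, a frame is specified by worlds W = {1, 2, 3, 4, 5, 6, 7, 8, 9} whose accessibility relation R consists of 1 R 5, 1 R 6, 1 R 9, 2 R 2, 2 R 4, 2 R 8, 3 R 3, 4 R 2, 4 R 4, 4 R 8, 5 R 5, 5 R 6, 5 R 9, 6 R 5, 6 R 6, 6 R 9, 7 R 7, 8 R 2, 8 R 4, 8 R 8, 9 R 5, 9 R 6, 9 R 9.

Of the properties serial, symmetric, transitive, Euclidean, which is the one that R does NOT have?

symmetric

Serial: yes — every world has a successor (e.g. 1 R 5).
Symmetric: no — 1 R 5 but not 5 R 1.
Transitive: yes — every two-step R-path is closed by a direct edge.
Euclidean: yes — any two successors of a common world are R-related.
Only symmetric fails.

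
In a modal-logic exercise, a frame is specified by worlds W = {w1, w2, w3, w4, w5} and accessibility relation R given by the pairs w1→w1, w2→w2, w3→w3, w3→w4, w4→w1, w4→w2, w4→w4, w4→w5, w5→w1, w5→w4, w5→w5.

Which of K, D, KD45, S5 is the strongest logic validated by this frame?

Serial (axiom D): yes — every world has a successor (e.g. w1 R w1).
Transitive (axiom 4): no — w3 R w4 and w4 R w1, but not w3 R w1.
Euclidean (axiom 5): no — w4 R w1 and w4 R w2, but not w1 R w2.
Reflexive (axiom T): yes — every world is R-related to itself.
So F validates K, D; KD45 would additionally require R to be Euclidean and transitive. The strongest is D.

D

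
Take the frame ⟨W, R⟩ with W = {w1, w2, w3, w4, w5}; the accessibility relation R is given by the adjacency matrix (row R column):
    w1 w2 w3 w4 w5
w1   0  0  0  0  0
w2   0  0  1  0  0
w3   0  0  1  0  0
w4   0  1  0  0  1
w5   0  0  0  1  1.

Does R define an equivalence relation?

No

Reflexive: no — w1 is not related to itself.
Symmetric: no — w2 R w3 but not w3 R w2.
Transitive: no — w4 R w2 and w2 R w3, but not w4 R w3.
So R is not an equivalence relation.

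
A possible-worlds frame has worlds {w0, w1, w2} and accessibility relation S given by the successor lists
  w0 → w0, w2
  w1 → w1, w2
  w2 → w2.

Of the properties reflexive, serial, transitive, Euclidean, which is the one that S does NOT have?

Euclidean

Reflexive: yes — every world is S-related to itself.
Serial: yes — every world has a successor (e.g. w0 S w0).
Transitive: yes — every two-step S-path is closed by a direct edge.
Euclidean: no — w0 S w2 and w0 S w0, but not w2 S w0.
Only Euclidean fails.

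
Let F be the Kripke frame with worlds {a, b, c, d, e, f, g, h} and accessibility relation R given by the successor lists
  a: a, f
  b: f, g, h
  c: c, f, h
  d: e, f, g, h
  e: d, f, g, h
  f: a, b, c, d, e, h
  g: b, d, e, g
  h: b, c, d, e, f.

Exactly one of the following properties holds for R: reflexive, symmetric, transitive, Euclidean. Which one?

symmetric

Reflexive: no — b is not related to itself.
Symmetric: yes — every pair in R has its reverse in R.
Transitive: no — a R f and f R b, but not a R b.
Euclidean: no — b R f and b R g, but not f R g.
Only symmetric holds.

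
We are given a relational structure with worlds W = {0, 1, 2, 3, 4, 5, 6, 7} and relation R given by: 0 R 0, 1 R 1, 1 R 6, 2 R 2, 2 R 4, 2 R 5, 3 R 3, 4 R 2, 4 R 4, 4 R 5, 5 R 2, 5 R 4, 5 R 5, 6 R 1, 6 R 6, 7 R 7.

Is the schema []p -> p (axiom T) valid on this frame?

By correspondence theory, T is valid on a frame iff R is reflexive.
Reflexive: yes — every world is R-related to itself.

Yes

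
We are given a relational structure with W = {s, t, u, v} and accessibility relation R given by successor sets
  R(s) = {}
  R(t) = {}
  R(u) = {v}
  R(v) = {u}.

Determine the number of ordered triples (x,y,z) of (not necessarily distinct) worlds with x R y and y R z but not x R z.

2

Enumerating: (u,v,u), (v,u,v).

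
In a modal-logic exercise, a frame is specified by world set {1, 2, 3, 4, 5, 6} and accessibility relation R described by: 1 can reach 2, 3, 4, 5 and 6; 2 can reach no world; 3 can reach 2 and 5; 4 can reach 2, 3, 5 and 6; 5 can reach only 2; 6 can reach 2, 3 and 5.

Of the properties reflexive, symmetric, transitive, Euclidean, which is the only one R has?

Reflexive: no — 1 is not related to itself.
Symmetric: no — 1 R 2 but not 2 R 1.
Transitive: yes — every two-step R-path is closed by a direct edge.
Euclidean: no — 1 R 2 and 1 R 3, but not 2 R 3.
Only transitive holds.

transitive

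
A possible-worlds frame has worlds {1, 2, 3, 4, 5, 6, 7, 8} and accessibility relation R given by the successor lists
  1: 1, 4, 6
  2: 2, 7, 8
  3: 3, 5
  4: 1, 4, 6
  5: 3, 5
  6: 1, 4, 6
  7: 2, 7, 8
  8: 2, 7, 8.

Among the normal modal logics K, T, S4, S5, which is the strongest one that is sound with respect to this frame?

Reflexive (axiom T): yes — every world is R-related to itself.
Transitive (axiom 4): yes — every two-step R-path is closed by a direct edge.
Euclidean (axiom 5): yes — any two successors of a common world are R-related.
So F validates K, T, S4, S5. The strongest is S5.

S5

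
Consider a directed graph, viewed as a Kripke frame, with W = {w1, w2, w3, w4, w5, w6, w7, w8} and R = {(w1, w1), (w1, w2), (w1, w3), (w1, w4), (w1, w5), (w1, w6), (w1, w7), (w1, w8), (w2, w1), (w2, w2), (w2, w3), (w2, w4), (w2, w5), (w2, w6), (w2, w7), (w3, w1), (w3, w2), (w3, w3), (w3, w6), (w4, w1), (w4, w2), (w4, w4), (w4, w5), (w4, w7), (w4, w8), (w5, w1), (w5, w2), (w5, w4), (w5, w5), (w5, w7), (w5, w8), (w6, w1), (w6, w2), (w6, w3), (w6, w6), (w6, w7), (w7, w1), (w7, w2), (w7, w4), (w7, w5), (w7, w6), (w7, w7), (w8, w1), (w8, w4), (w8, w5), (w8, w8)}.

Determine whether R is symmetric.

Symmetric: yes — every pair in R has its reverse in R.

Yes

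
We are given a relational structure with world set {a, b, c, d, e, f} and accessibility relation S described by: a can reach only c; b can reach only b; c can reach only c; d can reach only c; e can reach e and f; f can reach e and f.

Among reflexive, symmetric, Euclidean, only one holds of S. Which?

Euclidean

Reflexive: no — a is not related to itself.
Symmetric: no — a S c but not c S a.
Euclidean: yes — any two successors of a common world are S-related.
Only Euclidean holds.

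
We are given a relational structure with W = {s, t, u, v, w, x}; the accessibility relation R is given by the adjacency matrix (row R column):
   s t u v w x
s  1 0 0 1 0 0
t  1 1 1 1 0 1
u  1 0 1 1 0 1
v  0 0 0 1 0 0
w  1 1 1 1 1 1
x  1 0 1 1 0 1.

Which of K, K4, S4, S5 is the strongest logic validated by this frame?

Transitive (axiom 4): yes — every two-step R-path is closed by a direct edge.
Reflexive (axiom T): yes — every world is R-related to itself.
Euclidean (axiom 5): no — t R s and t R u, but not s R u.
So F validates K, K4, S4; S5 would additionally require R to be Euclidean. The strongest is S4.

S4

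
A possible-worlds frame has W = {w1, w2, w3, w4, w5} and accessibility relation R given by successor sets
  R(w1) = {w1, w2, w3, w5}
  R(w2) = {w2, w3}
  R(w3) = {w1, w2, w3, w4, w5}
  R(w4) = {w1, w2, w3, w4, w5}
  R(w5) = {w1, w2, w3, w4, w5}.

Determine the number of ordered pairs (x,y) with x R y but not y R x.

Enumerating: (w1,w2), (w4,w1), (w4,w2), (w5,w2).

4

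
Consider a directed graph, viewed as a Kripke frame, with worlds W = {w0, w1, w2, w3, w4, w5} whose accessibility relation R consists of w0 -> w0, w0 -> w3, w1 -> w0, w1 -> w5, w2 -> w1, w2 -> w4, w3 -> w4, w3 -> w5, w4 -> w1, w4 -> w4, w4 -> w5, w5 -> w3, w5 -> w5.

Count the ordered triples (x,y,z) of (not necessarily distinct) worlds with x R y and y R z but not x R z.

Enumerating: (w0,w3,w4), (w0,w3,w5), (w1,w0,w3), (w1,w5,w3), (w2,w1,w0), (w2,w1,w5), (w2,w4,w5), (w3,w4,w1), (w3,w5,w3), (w4,w1,w0), (w4,w5,w3), (w5,w3,w4).

12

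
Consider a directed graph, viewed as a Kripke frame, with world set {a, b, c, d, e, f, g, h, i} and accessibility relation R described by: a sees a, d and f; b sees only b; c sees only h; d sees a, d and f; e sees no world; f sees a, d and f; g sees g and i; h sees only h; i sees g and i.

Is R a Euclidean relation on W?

Euclidean: yes — any two successors of a common world are R-related.

Yes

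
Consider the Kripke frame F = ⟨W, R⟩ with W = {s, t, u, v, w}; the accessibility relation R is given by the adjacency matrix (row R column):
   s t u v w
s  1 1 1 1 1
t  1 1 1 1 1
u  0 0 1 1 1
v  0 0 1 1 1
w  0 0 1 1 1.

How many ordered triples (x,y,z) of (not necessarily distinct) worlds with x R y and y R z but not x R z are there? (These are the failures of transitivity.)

R is transitive; there are no such tuples.

0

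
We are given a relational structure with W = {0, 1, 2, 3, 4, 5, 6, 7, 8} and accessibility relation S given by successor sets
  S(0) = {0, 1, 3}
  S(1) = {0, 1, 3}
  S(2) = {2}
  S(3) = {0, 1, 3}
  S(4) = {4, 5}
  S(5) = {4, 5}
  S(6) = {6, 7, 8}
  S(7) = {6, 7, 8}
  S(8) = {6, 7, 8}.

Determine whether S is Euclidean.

Yes

Euclidean: yes — any two successors of a common world are S-related.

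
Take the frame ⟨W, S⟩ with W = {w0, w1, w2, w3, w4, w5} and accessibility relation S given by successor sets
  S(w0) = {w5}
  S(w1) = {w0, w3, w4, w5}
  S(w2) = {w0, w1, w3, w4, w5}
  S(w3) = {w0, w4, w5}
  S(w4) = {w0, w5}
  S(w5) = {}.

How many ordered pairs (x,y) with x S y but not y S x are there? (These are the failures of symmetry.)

Enumerating: (w0,w5), (w1,w0), (w1,w3), (w1,w4), (w1,w5), (w2,w0), (w2,w1), (w2,w3), (w2,w4), (w2,w5), (w3,w0), (w3,w4), (w3,w5), (w4,w0), (w4,w5).

15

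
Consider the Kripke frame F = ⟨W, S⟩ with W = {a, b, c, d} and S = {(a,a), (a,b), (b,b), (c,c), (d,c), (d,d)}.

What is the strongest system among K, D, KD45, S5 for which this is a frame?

Serial (axiom D): yes — every world has a successor (e.g. a S a).
Transitive (axiom 4): yes — every two-step S-path is closed by a direct edge.
Euclidean (axiom 5): no — a S b and a S a, but not b S a.
Reflexive (axiom T): yes — every world is S-related to itself.
So F validates K, D; KD45 would additionally require S to be Euclidean. The strongest is D.

D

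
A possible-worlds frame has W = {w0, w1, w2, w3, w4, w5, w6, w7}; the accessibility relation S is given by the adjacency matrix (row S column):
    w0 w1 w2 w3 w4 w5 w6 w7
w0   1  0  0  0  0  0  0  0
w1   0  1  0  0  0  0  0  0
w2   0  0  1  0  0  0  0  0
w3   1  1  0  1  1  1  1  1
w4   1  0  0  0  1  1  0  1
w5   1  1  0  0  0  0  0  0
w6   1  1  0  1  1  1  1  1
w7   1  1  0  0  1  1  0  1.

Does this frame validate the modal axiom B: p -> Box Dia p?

By correspondence theory, B is valid on a frame iff S is symmetric.
Symmetric: no — w3 S w0 but not w0 S w3.

No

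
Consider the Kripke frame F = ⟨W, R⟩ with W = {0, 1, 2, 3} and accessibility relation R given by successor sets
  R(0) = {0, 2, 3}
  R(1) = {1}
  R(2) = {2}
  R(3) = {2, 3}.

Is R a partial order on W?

Yes

Reflexive: yes — every world is R-related to itself.
Transitive: yes — every two-step R-path is closed by a direct edge.
Antisymmetric: yes — no distinct pair is related both ways.
So R is a partial order.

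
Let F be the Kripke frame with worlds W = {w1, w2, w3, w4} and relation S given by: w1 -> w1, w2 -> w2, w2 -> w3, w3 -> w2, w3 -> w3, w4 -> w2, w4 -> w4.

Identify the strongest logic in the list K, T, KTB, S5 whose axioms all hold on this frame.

Reflexive (axiom T): yes — every world is S-related to itself.
Symmetric (axiom B): no — w4 S w2 but not w2 S w4.
Euclidean (axiom 5): no — w4 S w2 and w4 S w4, but not w2 S w4.
So F validates K, T; KTB would additionally require S to be symmetric. The strongest is T.

T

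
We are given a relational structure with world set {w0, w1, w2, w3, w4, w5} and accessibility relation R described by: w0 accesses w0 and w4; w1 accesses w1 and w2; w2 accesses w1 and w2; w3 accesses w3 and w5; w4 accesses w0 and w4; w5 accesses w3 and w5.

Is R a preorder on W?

Yes

Reflexive: yes — every world is R-related to itself.
Transitive: yes — every two-step R-path is closed by a direct edge.
So R is a preorder.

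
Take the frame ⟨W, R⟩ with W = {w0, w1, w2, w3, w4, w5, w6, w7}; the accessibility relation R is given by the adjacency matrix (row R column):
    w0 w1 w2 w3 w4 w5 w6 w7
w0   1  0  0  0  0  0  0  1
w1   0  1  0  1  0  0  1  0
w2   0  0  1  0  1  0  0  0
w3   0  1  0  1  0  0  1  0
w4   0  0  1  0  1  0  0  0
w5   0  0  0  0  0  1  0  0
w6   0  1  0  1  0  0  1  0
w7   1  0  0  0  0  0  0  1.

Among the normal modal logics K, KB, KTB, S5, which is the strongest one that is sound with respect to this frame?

S5

Symmetric (axiom B): yes — every pair in R has its reverse in R.
Reflexive (axiom T): yes — every world is R-related to itself.
Euclidean (axiom 5): yes — any two successors of a common world are R-related.
So F validates K, KB, KTB, S5. The strongest is S5.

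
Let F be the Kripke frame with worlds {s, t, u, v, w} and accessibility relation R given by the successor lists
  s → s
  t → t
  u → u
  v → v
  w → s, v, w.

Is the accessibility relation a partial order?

Reflexive: yes — every world is R-related to itself.
Transitive: yes — every two-step R-path is closed by a direct edge.
Antisymmetric: yes — no distinct pair is related both ways.
So R is a partial order.

Yes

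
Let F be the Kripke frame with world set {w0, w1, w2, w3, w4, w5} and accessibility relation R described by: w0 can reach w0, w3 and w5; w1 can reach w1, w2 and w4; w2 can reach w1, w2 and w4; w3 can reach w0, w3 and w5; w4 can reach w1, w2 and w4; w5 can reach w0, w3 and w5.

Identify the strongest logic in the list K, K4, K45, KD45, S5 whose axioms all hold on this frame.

S5

Transitive (axiom 4): yes — every two-step R-path is closed by a direct edge.
Euclidean (axiom 5): yes — any two successors of a common world are R-related.
Serial (axiom D): yes — every world has a successor (e.g. w0 R w0).
Reflexive (axiom T): yes — every world is R-related to itself.
So F validates K, K4, K45, KD45, S5. The strongest is S5.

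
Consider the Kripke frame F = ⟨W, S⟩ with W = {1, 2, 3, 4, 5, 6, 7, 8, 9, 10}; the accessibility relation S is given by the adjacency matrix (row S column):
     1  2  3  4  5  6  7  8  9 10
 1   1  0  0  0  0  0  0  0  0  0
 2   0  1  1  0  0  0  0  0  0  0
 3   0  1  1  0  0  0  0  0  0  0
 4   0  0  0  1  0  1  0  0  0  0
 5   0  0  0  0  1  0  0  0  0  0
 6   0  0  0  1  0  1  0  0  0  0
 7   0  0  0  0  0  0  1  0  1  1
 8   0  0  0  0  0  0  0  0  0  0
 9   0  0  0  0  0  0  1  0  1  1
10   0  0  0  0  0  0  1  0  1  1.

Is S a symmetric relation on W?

Yes

Symmetric: yes — every pair in S has its reverse in S.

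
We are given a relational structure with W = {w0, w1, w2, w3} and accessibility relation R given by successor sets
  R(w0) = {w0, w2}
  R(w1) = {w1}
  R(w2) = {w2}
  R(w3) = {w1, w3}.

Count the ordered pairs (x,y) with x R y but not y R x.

2

Enumerating: (w0,w2), (w3,w1).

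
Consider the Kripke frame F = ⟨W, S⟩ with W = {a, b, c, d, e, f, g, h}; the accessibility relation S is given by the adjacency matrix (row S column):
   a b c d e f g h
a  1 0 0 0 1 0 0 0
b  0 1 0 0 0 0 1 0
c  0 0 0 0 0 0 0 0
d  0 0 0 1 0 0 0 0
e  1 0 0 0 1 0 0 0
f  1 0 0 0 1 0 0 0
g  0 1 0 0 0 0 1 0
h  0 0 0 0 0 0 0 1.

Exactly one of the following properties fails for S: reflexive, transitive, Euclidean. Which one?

reflexive

Reflexive: no — c is not related to itself.
Transitive: yes — every two-step S-path is closed by a direct edge.
Euclidean: yes — any two successors of a common world are S-related.
Only reflexive fails.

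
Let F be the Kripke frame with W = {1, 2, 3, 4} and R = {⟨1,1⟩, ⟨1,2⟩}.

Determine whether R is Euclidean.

No

Euclidean: no — 1 R 2 and 1 R 1, but not 2 R 1.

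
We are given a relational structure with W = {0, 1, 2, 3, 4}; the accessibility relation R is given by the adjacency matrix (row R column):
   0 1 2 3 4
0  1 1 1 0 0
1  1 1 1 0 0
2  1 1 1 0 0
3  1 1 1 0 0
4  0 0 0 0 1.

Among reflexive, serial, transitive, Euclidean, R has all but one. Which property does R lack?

reflexive

Reflexive: no — 3 is not related to itself.
Serial: yes — every world has a successor (e.g. 0 R 0).
Transitive: yes — every two-step R-path is closed by a direct edge.
Euclidean: yes — any two successors of a common world are R-related.
Only reflexive fails.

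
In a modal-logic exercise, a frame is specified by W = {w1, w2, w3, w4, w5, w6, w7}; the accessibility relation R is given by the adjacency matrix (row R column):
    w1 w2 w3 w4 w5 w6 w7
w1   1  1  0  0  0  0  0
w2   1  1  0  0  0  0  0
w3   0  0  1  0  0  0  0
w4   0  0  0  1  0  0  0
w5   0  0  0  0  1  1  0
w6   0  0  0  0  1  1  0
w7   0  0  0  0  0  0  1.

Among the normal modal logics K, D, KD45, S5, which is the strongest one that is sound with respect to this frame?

Serial (axiom D): yes — every world has a successor (e.g. w1 R w1).
Transitive (axiom 4): yes — every two-step R-path is closed by a direct edge.
Euclidean (axiom 5): yes — any two successors of a common world are R-related.
Reflexive (axiom T): yes — every world is R-related to itself.
So F validates K, D, KD45, S5. The strongest is S5.

S5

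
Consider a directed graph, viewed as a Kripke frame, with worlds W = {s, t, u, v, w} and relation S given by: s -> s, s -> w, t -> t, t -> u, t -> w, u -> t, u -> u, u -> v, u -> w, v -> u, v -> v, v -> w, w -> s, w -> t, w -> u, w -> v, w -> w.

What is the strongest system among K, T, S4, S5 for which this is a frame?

T

Reflexive (axiom T): yes — every world is S-related to itself.
Transitive (axiom 4): no — s S w and w S t, but not s S t.
Euclidean (axiom 5): no — u S t and u S v, but not t S v.
So F validates K, T; S4 would additionally require S to be transitive. The strongest is T.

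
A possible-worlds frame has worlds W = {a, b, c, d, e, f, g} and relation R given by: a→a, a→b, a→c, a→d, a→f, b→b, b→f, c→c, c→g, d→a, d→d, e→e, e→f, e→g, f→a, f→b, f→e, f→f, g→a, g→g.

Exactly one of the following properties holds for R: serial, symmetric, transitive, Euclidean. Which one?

serial

Serial: yes — every world has a successor (e.g. a R a).
Symmetric: no — a R b but not b R a.
Transitive: no — a R c and c R g, but not a R g.
Euclidean: no — a R b and a R c, but not b R c.
Only serial holds.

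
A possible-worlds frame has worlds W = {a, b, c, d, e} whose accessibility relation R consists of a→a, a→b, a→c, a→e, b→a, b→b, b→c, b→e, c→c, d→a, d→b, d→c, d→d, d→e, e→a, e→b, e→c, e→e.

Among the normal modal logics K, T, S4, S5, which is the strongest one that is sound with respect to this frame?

S4

Reflexive (axiom T): yes — every world is R-related to itself.
Transitive (axiom 4): yes — every two-step R-path is closed by a direct edge.
Euclidean (axiom 5): no — a R c and a R b, but not c R b.
So F validates K, T, S4; S5 would additionally require R to be Euclidean. The strongest is S4.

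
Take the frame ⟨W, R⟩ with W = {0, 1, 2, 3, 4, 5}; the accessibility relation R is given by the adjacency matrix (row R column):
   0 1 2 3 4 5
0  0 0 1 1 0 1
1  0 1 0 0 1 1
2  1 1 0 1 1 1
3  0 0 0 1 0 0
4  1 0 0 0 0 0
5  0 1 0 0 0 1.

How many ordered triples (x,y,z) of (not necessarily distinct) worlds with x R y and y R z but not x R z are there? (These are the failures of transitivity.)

10

Enumerating: (0,2,0), (0,2,1), (0,2,4), (0,5,1), (1,4,0), (2,0,2), (4,0,2), (4,0,3), (4,0,5), (5,1,4).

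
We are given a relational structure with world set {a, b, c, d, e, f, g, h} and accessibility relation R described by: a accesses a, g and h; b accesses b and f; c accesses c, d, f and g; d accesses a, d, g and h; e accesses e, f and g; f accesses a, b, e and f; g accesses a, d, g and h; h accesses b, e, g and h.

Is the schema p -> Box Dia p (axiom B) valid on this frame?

No

Axiom B corresponds to the accessibility relation being symmetric.
Symmetric: no — a R h but not h R a.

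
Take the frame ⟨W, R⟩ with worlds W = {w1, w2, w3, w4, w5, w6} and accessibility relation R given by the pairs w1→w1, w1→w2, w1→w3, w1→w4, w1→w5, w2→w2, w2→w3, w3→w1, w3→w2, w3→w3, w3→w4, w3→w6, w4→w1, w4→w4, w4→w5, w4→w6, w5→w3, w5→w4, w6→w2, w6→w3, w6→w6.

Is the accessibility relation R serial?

Yes

Serial: yes — every world has a successor (e.g. w1 R w1).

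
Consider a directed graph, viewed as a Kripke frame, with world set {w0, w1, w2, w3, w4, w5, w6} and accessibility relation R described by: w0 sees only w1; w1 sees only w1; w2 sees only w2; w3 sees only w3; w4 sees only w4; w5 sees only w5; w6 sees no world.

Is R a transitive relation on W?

Yes

Transitive: yes — every two-step R-path is closed by a direct edge.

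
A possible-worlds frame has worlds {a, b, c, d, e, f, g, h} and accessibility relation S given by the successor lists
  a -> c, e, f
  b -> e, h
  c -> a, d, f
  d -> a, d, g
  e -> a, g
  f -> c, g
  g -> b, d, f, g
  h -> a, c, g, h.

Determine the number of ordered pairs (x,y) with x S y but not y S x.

Enumerating: (a,f), (b,e), (b,h), (c,d), (d,a), (e,g), (g,b), (h,a), (h,c), (h,g).

10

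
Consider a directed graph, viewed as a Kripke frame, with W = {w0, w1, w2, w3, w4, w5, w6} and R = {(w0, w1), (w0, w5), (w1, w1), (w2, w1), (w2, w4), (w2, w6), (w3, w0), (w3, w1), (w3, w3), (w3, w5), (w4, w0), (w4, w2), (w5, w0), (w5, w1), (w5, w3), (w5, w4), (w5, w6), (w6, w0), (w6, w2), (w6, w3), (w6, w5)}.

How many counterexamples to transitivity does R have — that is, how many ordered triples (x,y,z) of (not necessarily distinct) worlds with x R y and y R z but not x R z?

Enumerating: (w0,w5,w0), (w0,w5,w3), (w0,w5,w4), (w0,w5,w6), (w2,w4,w0), (w2,w4,w2), (w2,w6,w0), (w2,w6,w2), (w2,w6,w3), (w2,w6,w5), (w3,w5,w4), (w3,w5,w6), … and 18 more.
Total: 30.

30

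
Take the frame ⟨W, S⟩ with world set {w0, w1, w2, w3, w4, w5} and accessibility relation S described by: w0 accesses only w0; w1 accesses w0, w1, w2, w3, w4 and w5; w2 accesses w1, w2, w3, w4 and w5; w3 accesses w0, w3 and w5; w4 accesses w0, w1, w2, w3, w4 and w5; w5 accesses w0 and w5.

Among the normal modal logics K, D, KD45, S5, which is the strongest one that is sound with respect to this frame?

D

Serial (axiom D): yes — every world has a successor (e.g. w0 S w0).
Transitive (axiom 4): no — w2 S w1 and w1 S w0, but not w2 S w0.
Euclidean (axiom 5): no — w1 S w0 and w1 S w2, but not w0 S w2.
Reflexive (axiom T): yes — every world is S-related to itself.
So F validates K, D; KD45 would additionally require S to be Euclidean and transitive. The strongest is D.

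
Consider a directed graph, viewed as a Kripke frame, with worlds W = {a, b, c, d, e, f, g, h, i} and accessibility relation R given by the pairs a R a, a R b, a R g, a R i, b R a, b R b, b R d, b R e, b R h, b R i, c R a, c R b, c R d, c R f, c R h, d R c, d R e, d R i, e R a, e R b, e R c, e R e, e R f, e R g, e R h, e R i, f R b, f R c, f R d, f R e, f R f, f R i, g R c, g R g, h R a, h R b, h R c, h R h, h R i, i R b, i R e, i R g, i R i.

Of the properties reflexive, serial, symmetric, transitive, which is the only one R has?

Reflexive: no — c is not related to itself.
Serial: yes — every world has a successor (e.g. a R a).
Symmetric: no — a R g but not g R a.
Transitive: no — a R b and b R d, but not a R d.
Only serial holds.

serial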